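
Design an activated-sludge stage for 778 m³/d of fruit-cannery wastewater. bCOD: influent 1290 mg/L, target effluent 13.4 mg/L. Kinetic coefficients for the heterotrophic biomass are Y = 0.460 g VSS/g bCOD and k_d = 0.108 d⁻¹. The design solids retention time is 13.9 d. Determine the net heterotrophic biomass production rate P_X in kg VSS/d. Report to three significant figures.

P_X ≈ 183 kg VSS/d

Y_obs = Y / (1 + k_d θ_c) = 0.460 / (1 + 0.108 × 13.9) = 0.460 / 2.501 = 0.1839.
Mass of bCOD removed per day: Q(S₀ − S) = 778 × 1277 g/m³ = 993.2 kg/d.
Biomass produced: P_X = Y_obs·Q·ΔS = 0.1839 × 993.2 ≈ 182.7 kg VSS/d.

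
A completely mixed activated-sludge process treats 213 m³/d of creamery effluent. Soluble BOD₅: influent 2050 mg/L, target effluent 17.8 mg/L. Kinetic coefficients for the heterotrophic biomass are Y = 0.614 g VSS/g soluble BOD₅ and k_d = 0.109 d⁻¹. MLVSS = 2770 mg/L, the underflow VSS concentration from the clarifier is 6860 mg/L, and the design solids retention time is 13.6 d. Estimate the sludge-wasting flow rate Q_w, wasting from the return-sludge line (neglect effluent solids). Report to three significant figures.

Q_w ≈ 15.6 m³/d

Steady-state biomass mass balance: V·X·(1 + k_d·θ_c) = Y·Q·(S₀ − S)·θ_c, so V = 0.614 × 213 × (2050 − 17.8) × 13.6 / [2770 × (1 + 0.109 × 13.6)] = 3.61×10^6 / 6876 = 525.7 m³.
Wasting from the return line (neglecting effluent solids): Q_w = V·X / (θ_c·X_r) = 525.7 × 2770 / (13.6 × 6860) = 15.61 m³/d.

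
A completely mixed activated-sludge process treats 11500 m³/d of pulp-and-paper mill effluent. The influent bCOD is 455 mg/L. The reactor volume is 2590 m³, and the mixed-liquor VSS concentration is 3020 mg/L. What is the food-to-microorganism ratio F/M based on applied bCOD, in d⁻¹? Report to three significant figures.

F/M ≈ 0.669 d⁻¹

F/M = Q·S₀ / (V·X) = 11500 × 455 / (2590 × 3020) = 0.6690 g bCOD·(g VSS·d)⁻¹.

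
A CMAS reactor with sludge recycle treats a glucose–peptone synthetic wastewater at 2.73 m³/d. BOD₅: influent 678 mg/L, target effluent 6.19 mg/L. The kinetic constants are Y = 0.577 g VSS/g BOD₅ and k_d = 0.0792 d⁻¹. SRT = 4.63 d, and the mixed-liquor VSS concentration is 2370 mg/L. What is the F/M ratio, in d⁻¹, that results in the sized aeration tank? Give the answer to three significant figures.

F/M ≈ 0.516 d⁻¹

From the SRT design equation V = Y Q (S₀−S) θ_c / [X (1 + k_d θ_c)] = 0.577 × 2.73 × (678 − 6.19) × 4.63 / [2370 × (1 + 0.0792 × 4.63)] = 4.9×10^3 / 3239 = 1.513 m³.
F/M = applied load / biomass = Q·S₀/(V·X) = 2.73 × 678 / (1.513 × 2370) = 0.5163 d⁻¹.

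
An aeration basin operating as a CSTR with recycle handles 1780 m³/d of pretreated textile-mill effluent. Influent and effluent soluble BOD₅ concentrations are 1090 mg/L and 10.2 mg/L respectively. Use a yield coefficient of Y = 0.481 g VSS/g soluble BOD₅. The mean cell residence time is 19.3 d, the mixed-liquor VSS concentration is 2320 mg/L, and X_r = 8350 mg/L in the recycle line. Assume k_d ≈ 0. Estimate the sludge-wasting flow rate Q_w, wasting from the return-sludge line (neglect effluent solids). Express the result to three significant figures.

V·X = Y·Q·ΔS·θ_c gives V = 0.481 × 1780 × (1090 − 10.2) × 19.3 / 2320 = 7691 m³.
Wasting from the return line (neglecting effluent solids): Q_w = V·X / (θ_c·X_r) = 7691 × 2320 / (19.3 × 8350) = 110.7 m³/d.

Q_w ≈ 111 m³/d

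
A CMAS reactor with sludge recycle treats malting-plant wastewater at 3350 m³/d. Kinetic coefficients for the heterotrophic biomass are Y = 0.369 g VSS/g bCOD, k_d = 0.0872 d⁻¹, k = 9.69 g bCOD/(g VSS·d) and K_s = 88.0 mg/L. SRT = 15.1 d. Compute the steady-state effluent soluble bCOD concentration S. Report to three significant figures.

S ≈ 3.95 mg/L

From the Monod/SRT balance for a CMAS, S = K_s·(1+k_d θ_c)/[θ_c·(Y k − k_d) − 1] = 88.0 × (1 + 0.0872 × 15.1) / [15.1 × (0.369 × 9.69 − 0.0872) − 1] = 203.9 / 51.67 = 3.945 mg/L.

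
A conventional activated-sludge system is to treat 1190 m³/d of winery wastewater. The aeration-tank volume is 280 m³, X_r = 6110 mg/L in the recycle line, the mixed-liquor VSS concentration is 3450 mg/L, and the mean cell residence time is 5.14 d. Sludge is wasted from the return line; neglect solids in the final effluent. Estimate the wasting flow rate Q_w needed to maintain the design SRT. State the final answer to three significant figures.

Q_w ≈ 30.8 m³/d

Q_w = (V·X)/(θ_c X_r) = 280.0 × 3450 / (5.14 × 6110) = 30.76 m³/d.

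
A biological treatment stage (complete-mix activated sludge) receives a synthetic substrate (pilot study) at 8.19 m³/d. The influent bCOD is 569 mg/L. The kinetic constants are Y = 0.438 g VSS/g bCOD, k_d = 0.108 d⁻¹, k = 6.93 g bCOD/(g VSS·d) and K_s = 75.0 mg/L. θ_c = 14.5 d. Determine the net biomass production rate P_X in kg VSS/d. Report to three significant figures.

P_X ≈ 0.789 kg VSS/d

From the Monod/SRT balance for a CMAS, S = K_s·(1+k_d θ_c)/[θ_c·(Y k − k_d) − 1] = 75.0 × (1 + 0.108 × 14.5) / [14.5 × (0.438 × 6.93 − 0.108) − 1] = 192.4 / 41.45 = 4.643 mg/L.
The observed yield is Y_obs = Y/(1 + k_d·θ_c) = 0.438 / (1 + 0.108 × 14.5) = 0.438 / 2.566 = 0.1707 g VSS per g bCOD removed.
Mass of bCOD removed per day: Q(S₀ − S) = 8.19 × 564.4 g/m³ = 4.622 kg/d.
Net biomass production P_X = Y_obs × Q·(S₀ − S) = 0.1707 × 4.622 = 0.7890 kg VSS/d.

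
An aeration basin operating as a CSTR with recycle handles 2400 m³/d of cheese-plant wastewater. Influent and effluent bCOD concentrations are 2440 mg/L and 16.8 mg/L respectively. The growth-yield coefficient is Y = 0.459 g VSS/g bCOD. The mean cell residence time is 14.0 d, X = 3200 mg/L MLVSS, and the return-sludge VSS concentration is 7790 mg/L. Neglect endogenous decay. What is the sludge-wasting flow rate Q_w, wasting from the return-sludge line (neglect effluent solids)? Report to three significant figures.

Q_w ≈ 343 m³/d

Biomass mass balance (decay neglected): V·X = Y·Q·(S₀ − S)·θ_c, so V = 0.459 × 2400 × (2440 − 16.8) × 14.0 / 3200 = 11679 m³.
Q_w = (V·X)/(θ_c X_r) = 11679 × 3200 / (14.0 × 7790) = 342.7 m³/d.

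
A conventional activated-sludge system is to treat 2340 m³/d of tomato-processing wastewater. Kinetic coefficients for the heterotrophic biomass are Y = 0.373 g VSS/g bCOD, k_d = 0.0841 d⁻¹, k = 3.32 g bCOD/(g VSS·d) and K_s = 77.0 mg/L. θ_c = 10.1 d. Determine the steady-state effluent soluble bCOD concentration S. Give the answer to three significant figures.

For a completely mixed reactor with recycle the Lawrence–McCarty relation gives S = K_s·(1 + k_d·θ_c) / [θ_c·(Y·k − k_d) − 1] = 77.0 × (1 + 0.0841 × 10.1) / [10.1 × (0.373 × 3.32 − 0.0841) − 1] = 142.4 / 10.66 = 13.36 mg/L.

S ≈ 13.4 mg/L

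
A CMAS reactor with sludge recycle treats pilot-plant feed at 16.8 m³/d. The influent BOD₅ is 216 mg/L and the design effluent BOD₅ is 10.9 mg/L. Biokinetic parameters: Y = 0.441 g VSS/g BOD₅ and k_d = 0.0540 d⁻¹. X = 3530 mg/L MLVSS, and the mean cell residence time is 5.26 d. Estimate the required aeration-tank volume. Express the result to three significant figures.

V ≈ 1.76 m³

From the SRT design equation V = Y Q (S₀−S) θ_c / [X (1 + k_d θ_c)] = 0.441 × 16.8 × (216 − 10.9) × 5.26 / [3530 × (1 + 0.0540 × 5.26)] = 7.99×10^3 / 4533 = 1.763 m³.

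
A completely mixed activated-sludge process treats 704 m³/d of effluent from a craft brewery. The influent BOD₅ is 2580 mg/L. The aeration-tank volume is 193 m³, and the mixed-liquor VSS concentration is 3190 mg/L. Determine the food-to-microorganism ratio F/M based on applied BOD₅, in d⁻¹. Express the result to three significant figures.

F/M ≈ 2.95 d⁻¹

F/M = applied load / biomass = Q·S₀/(V·X) = 704 × 2580 / (193.0 × 3190) = 2.950 d⁻¹.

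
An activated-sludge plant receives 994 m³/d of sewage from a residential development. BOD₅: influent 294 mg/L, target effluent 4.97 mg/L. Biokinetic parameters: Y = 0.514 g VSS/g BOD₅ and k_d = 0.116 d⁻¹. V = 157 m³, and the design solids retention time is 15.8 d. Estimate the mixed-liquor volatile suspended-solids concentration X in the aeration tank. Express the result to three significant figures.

Solving the biomass balance for X: X = Y Q (S₀−S) θ_c / [V (1+k_d θ_c)] = 0.514 × 994 × (294 − 4.97) × 15.8 / [157 × (1 + 0.116 × 15.8)] = 5246 mg/L.

X ≈ 5250 mg/L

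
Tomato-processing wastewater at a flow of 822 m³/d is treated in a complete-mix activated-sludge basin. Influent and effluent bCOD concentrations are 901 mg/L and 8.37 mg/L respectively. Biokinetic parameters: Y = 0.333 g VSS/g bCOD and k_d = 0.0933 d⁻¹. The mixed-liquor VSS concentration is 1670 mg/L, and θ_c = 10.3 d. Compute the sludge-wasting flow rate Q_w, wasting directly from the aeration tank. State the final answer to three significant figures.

From the SRT design equation V = Y Q (S₀−S) θ_c / [X (1 + k_d θ_c)] = 0.333 × 822 × (901 − 8.37) × 10.3 / [1670 × (1 + 0.0933 × 10.3)] = 2.52×10^6 / 3275 = 768.5 m³.
With mixed-liquor wasting, θ_c = V/Q_w, so Q_w = V/θ_c = 768.5/10.3 = 74.61 m³/d.

Q_w ≈ 74.6 m³/d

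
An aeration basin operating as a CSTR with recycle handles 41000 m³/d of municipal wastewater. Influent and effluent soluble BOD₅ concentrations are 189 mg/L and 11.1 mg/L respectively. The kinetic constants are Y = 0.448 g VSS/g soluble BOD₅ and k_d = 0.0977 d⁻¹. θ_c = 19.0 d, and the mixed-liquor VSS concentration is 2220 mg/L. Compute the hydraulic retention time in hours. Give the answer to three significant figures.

τ ≈ 5.73 h

Rearranging the biomass balance for a CMAS with decay, V = Y·Q·ΔS·θ_c / [X·(1+k_d θ_c)] = 0.448 × 41000 × (189 − 11.1) × 19.0 / [2220 × (1 + 0.0977 × 19.0)] = 6.21×10^7 / 6341 = 9791 m³.
Hydraulic retention time τ = V/Q = 9791 / 41000 = 0.2388 d = 5.731 h.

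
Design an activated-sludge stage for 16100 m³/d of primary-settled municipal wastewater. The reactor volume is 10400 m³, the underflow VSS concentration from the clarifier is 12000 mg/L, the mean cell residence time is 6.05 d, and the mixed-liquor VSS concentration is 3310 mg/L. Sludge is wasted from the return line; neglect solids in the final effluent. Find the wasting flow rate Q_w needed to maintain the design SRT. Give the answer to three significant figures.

Q_w ≈ 474 m³/d

Wasting from the return line (neglecting effluent solids): Q_w = V·X / (θ_c·X_r) = 10400 × 3310 / (6.05 × 12000) = 474.2 m³/d.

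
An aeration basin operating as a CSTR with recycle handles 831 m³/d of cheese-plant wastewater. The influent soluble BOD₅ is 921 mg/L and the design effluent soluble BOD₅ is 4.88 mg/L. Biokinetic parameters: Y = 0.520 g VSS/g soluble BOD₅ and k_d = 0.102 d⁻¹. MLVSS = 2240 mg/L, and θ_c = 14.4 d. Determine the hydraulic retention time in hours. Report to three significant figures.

Steady-state biomass mass balance: V·X·(1 + k_d·θ_c) = Y·Q·(S₀ − S)·θ_c, so V = 0.520 × 831 × (921 − 4.88) × 14.4 / [2240 × (1 + 0.102 × 14.4)] = 5.7×10^6 / 5530 = 1031 m³.
Hydraulic retention time τ = V/Q = 1031 / 831 = 1.240 d = 29.77 h.

τ ≈ 29.8 h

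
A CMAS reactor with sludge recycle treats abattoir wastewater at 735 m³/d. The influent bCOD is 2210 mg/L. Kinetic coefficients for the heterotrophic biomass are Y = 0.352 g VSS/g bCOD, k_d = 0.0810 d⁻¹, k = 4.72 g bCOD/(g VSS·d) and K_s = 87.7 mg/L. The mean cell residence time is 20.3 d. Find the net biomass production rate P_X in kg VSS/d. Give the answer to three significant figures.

P_X ≈ 215 kg VSS/d

Effluent substrate depends only on kinetics and SRT: S = K_s(1 + k_d θ_c) / [θ_c(Yk − k_d) − 1] = 87.7 × (1 + 0.0810 × 20.3) / [20.3 × (0.352 × 4.72 − 0.0810) − 1] = 231.9 / 31.08 = 7.461 mg/L.
Correct the yield for decay: Y_obs = Y/(1 + k_d θ_c) = 0.352 / (1 + 0.0810 × 20.3) = 0.352 / 2.644 = 0.1331.
ΔS = 2210 − 7.46 = 2203 mg/L, so the substrate removal rate is 735 × 2203/1000 = 1619 kg bCOD/d.
So the net sludge growth is P_X = 0.1331 × 1619 = 215.5 kg VSS/d.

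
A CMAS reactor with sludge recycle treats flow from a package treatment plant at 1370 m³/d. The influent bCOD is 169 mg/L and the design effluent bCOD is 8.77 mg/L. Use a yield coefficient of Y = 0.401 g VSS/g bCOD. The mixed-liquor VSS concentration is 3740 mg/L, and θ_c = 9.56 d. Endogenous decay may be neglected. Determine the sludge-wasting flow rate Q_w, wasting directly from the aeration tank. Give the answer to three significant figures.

V·X = Y·Q·ΔS·θ_c gives V = 0.401 × 1370 × (169 − 8.77) × 9.56 / 3740 = 225.0 m³.
With mixed-liquor wasting, θ_c = V/Q_w, so Q_w = V/θ_c = 225.0/9.56 = 23.54 m³/d.

Q_w ≈ 23.5 m³/d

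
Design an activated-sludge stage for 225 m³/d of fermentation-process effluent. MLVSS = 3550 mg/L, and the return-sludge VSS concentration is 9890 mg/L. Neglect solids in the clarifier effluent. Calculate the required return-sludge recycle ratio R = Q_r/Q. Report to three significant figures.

R ≈ 0.560

R = Q_r/Q = X/(X_r − X) = 3550 / (9890 − 3550) = 0.5599.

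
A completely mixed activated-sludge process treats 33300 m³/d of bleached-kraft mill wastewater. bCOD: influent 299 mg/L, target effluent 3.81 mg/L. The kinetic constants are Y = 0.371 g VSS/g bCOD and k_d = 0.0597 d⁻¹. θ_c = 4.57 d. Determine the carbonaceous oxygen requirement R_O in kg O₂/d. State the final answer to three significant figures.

Y_obs = Y / (1 + k_d θ_c) = 0.371 / (1 + 0.0597 × 4.57) = 0.371 / 1.273 = 0.2915.
Substrate removed = Q·(S₀ − S) = 33300 m³/d × (299 − 3.81) g/m³ = 9.83×10^6 g/d = 9830 kg/d.
Net sludge production P_X = 0.2915 × 9830 = 2865 kg VSS/d.
R_O = Q·(S₀ − S) − 1.42·P_X = 9830 − 1.42 × 2865 = 5761 kg O₂/d.

R_O ≈ 5760 kg O₂/d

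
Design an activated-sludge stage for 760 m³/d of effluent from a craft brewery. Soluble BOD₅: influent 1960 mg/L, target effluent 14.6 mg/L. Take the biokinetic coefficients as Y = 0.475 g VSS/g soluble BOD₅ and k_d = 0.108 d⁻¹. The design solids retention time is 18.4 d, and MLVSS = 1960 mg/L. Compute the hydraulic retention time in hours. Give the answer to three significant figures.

From the SRT design equation V = Y Q (S₀−S) θ_c / [X (1 + k_d θ_c)] = 0.475 × 760 × (1960 − 14.6) × 18.4 / [1960 × (1 + 0.108 × 18.4)] = 1.29×10^7 / 5855 = 2207 m³.
HRT = V/Q = 2207 m³ / 760 m³·d⁻¹ = 2.904 d × 24 = 69.70 h.

τ ≈ 69.7 h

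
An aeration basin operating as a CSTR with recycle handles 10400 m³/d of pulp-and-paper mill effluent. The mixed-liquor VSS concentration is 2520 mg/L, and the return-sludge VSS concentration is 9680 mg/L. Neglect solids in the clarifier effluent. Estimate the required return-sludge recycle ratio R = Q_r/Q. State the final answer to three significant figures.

R ≈ 0.352

R = Q_r/Q = X/(X_r − X) = 2520 / (9680 − 2520) = 0.3520.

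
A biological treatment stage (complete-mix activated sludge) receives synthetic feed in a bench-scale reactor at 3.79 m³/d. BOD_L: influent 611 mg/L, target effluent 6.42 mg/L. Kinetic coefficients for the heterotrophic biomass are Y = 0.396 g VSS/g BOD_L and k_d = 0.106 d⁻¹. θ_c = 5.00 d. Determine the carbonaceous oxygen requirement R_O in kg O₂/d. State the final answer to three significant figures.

Observed yield with endogenous decay: Y_obs = Y / (1 + k_d·θ_c) = 0.396 / (1 + 0.106 × 5.00) = 0.396 / 1.530 = 0.2588 g VSS/g BOD_L.
Substrate removed = Q·(S₀ − S) = 3.79 m³/d × (611 − 6.42) g/m³ = 2.29×10^3 g/d = 2.291 kg/d.
Net sludge production P_X = 0.2588 × 2.291 = 0.5931 kg VSS/d.
R_O = Q·ΔS − 1.42 P_X = 2.291 − 0.8421 = 1.449 kg O₂/d.

R_O ≈ 1.45 kg O₂/d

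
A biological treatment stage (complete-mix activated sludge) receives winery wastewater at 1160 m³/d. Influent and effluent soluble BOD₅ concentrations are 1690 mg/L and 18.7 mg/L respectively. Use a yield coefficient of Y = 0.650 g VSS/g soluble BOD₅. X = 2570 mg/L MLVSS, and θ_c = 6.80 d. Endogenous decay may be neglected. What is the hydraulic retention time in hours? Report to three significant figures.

Biomass mass balance (decay neglected): V·X = Y·Q·(S₀ − S)·θ_c, so V = 0.650 × 1160 × (1690 − 18.7) × 6.80 / 2570 = 3334 m³.
Hydraulic retention time τ = V/Q = 3334 / 1160 = 2.874 d = 68.99 h.

τ ≈ 69.0 h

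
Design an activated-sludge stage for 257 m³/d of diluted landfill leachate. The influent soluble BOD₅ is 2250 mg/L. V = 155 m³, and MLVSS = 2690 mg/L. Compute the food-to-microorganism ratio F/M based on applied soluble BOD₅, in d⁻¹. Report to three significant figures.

F/M ≈ 1.39 d⁻¹

Food-to-microorganism ratio F/M = Q S₀ / (V X) = 257 × 2250 / (155.0 × 2690) = 1.387 d⁻¹.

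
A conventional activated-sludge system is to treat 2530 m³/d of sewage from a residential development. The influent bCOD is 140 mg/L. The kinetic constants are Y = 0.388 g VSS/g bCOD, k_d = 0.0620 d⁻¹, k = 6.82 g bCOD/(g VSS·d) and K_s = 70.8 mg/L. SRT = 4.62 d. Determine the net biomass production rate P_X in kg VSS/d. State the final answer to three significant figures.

P_X ≈ 100 kg VSS/d

Effluent substrate depends only on kinetics and SRT: S = K_s(1 + k_d θ_c) / [θ_c(Yk − k_d) − 1] = 70.8 × (1 + 0.0620 × 4.62) / [4.62 × (0.388 × 6.82 − 0.0620) − 1] = 91.08 / 10.94 = 8.326 mg/L.
Correct the yield for decay: Y_obs = Y/(1 + k_d θ_c) = 0.388 / (1 + 0.0620 × 4.62) = 0.388 / 1.286 = 0.3016.
Mass of bCOD removed per day: Q(S₀ − S) = 2530 × 131.7 g/m³ = 333.1 kg/d.
P_X = Y_obs · Q(S₀ − S) = 0.3016 × 333.1 = 100.5 kg VSS/d.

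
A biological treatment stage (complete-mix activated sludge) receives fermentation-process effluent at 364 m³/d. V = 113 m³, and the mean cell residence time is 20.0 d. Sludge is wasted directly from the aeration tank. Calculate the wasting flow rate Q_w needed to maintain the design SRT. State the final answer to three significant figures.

Q_w ≈ 5.65 m³/d

Wasting from the aeration tank: Q_w = V / θ_c = 113.0 / 20.0 = 5.650 m³/d.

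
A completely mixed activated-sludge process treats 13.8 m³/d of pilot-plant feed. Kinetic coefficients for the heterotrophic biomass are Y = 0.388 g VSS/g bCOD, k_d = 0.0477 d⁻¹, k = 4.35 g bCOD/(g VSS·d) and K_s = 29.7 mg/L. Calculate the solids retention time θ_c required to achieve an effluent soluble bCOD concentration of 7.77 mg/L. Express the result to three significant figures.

At the target effluent, Y k S/(K_s+S) = 0.388×4.35×7.77/37.47 = 0.3500 d⁻¹.
θ_c = 1/(μ − k_d) = 1/(0.3500 − 0.0477) = 1/0.3023 = 3.308 d.

θ_c ≈ 3.31 d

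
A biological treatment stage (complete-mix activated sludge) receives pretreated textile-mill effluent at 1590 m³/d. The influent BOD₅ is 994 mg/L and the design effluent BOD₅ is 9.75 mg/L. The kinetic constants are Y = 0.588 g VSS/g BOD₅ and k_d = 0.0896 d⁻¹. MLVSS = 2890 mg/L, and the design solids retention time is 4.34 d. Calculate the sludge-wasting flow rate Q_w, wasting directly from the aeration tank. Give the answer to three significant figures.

Q_w ≈ 229 m³/d

Steady-state biomass mass balance: V·X·(1 + k_d·θ_c) = Y·Q·(S₀ − S)·θ_c, so V = 0.588 × 1590 × (994 − 9.75) × 4.34 / [2890 × (1 + 0.0896 × 4.34)] = 3.99×10^6 / 4014 = 995.0 m³.
For wasting at MLVSS concentration, Q_w = V/θ_c = 995.0/4.34 = 229.3 m³/d.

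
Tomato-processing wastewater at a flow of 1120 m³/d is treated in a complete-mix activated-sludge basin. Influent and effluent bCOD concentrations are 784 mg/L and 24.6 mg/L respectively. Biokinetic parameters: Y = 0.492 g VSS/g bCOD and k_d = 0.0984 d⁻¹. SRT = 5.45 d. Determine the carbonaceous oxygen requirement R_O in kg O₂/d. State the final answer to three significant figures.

R_O ≈ 464 kg O₂/d

The observed yield is Y_obs = Y/(1 + k_d·θ_c) = 0.492 / (1 + 0.0984 × 5.45) = 0.492 / 1.536 = 0.3203 g VSS per g bCOD removed.
Q·(S₀ − S) = 1120 × (784 − 24.6) × 10⁻³ = 850.5 kg/d removed.
P_X = Y_obs·Q·(S₀ − S) = 0.3203 × 850.5 = 272.4 kg VSS/d.
R_O = Q·(S₀ − S) − 1.42·P_X = 850.5 − 1.42 × 272.4 = 463.7 kg O₂/d.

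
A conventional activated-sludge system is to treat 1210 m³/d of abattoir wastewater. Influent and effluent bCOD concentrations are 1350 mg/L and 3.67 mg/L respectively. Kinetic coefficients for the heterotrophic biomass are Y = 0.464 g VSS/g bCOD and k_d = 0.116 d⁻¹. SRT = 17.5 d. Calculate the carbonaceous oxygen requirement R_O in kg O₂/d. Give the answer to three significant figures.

Y_obs = Y / (1 + k_d θ_c) = 0.464 / (1 + 0.116 × 17.5) = 0.464 / 3.030 = 0.1531.
Substrate removed = Q·(S₀ − S) = 1210 m³/d × (1350 − 3.67) g/m³ = 1.63×10^6 g/d = 1629 kg/d.
P_X = Y_obs·Q·(S₀ − S) = 0.1531 × 1629 = 249.5 kg VSS/d.
R_O = Q·ΔS − 1.42 P_X = 1629 − 354.2 = 1275 kg O₂/d.

R_O ≈ 1270 kg O₂/d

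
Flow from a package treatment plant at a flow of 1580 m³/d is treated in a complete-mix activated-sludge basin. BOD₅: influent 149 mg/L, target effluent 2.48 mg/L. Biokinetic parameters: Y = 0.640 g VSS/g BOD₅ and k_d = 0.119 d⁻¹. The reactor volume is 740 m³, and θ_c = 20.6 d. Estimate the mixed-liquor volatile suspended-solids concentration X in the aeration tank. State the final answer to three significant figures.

X ≈ 1200 mg/L

Solving the biomass balance for X: X = Y Q (S₀−S) θ_c / [V (1+k_d θ_c)] = 0.640 × 1580 × (149 − 2.48) × 20.6 / [740 × (1 + 0.119 × 20.6)] = 1195 mg/L.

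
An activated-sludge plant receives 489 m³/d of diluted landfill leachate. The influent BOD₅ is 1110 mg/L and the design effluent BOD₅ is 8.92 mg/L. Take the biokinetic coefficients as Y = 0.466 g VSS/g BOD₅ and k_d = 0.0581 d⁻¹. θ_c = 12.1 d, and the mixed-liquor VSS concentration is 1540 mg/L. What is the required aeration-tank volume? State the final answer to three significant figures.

V ≈ 1160 m³

From the SRT design equation V = Y Q (S₀−S) θ_c / [X (1 + k_d θ_c)] = 0.466 × 489 × (1110 − 8.92) × 12.1 / [1540 × (1 + 0.0581 × 12.1)] = 3.04×10^6 / 2623 = 1158 m³.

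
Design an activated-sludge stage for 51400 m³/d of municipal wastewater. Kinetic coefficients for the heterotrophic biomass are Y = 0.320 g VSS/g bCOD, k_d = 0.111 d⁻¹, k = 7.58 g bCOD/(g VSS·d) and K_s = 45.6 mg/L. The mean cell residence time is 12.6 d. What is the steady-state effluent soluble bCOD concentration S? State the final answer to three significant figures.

S ≈ 3.88 mg/L

From the Monod/SRT balance for a CMAS, S = K_s·(1+k_d θ_c)/[θ_c·(Y k − k_d) − 1] = 45.6 × (1 + 0.111 × 12.6) / [12.6 × (0.320 × 7.58 − 0.111) − 1] = 109.4 / 28.16 = 3.884 mg/L.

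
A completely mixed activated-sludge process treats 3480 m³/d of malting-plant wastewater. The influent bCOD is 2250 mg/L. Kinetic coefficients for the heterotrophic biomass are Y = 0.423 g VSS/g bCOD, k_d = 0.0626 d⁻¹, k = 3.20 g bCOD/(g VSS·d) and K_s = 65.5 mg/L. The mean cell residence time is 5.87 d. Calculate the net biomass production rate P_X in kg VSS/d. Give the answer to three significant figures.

For a completely mixed reactor with recycle the Lawrence–McCarty relation gives S = K_s·(1 + k_d·θ_c) / [θ_c·(Y·k − k_d) − 1] = 65.5 × (1 + 0.0626 × 5.87) / [5.87 × (0.423 × 3.20 − 0.0626) − 1] = 89.57 / 6.578 = 13.62 mg/L.
Correct the yield for decay: Y_obs = Y/(1 + k_d θ_c) = 0.423 / (1 + 0.0626 × 5.87) = 0.423 / 1.367 = 0.3093.
Mass of bCOD removed per day: Q(S₀ − S) = 3480 × 2236 g/m³ = 7783 kg/d.
Biomass produced: P_X = Y_obs·Q·ΔS = 0.3093 × 7783 ≈ 2407 kg VSS/d.

P_X ≈ 2410 kg VSS/d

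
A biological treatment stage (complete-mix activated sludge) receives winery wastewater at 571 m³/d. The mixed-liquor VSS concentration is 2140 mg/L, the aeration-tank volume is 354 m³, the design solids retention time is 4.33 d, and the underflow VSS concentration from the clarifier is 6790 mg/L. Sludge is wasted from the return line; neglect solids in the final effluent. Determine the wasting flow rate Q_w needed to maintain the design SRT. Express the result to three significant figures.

Q_w ≈ 25.8 m³/d

Q_w = (V·X)/(θ_c X_r) = 354.0 × 2140 / (4.33 × 6790) = 25.77 m³/d.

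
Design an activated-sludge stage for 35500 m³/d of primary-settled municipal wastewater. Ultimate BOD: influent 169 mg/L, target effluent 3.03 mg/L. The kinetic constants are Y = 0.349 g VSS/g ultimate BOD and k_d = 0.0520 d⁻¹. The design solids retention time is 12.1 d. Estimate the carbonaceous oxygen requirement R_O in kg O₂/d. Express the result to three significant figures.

R_O ≈ 4100 kg O₂/d

Correct the yield for decay: Y_obs = Y/(1 + k_d θ_c) = 0.349 / (1 + 0.0520 × 12.1) = 0.349 / 1.629 = 0.2142.
Mass of ultimate BOD removed per day: Q(S₀ − S) = 35500 × 166.0 g/m³ = 5892 kg/d.
P_X = Y_obs·Q·(S₀ − S) = 0.2142 × 5892 = 1262 kg VSS/d.
R_O = Q·(S₀ − S) − 1.42·P_X = 5892 − 1.42 × 1262 = 4100 kg O₂/d.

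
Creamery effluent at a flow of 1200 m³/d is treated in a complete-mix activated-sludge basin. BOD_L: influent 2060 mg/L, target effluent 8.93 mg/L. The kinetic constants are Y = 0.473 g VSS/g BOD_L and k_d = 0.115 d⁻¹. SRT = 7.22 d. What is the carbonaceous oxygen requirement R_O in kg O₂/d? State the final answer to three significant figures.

Observed yield with endogenous decay: Y_obs = Y / (1 + k_d·θ_c) = 0.473 / (1 + 0.115 × 7.22) = 0.473 / 1.830 = 0.2584 g VSS/g BOD_L.
Q·(S₀ − S) = 1200 × (2060 − 8.93) × 10⁻³ = 2461 kg/d removed.
Biomass synthesised: P_X = Y_obs × 2461 = 636.1 kg VSS/d.
R_O = Q·(S₀ − S) − 1.42·P_X = 2461 − 1.42 × 636.1 = 1558 kg O₂/d.

R_O ≈ 1560 kg O₂/d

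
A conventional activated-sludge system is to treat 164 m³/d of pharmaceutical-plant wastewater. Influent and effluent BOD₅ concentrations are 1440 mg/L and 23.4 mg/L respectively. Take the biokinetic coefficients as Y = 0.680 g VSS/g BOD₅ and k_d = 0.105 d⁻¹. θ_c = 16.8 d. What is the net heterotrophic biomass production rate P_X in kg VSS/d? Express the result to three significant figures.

Observed yield with endogenous decay: Y_obs = Y / (1 + k_d·θ_c) = 0.680 / (1 + 0.105 × 16.8) = 0.680 / 2.764 = 0.2460 g VSS/g BOD₅.
Mass of BOD₅ removed per day: Q(S₀ − S) = 164 × 1417 g/m³ = 232.3 kg/d.
P_X = Y_obs · Q(S₀ − S) = 0.2460 × 232.3 = 57.16 kg VSS/d.

P_X ≈ 57.2 kg VSS/d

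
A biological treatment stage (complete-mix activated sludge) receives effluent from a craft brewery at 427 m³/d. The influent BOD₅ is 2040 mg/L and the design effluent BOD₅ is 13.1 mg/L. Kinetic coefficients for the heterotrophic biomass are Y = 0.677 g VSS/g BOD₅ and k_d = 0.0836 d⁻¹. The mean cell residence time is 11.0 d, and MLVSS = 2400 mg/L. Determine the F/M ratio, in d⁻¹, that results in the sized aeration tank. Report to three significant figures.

F/M ≈ 0.259 d⁻¹

From the SRT design equation V = Y Q (S₀−S) θ_c / [X (1 + k_d θ_c)] = 0.677 × 427 × (2040 − 13.1) × 11.0 / [2400 × (1 + 0.0836 × 11.0)] = 6.45×10^6 / 4607 = 1399 m³.
F/M = applied load / biomass = Q·S₀/(V·X) = 427 × 2040 / (1399 × 2400) = 0.2594 d⁻¹.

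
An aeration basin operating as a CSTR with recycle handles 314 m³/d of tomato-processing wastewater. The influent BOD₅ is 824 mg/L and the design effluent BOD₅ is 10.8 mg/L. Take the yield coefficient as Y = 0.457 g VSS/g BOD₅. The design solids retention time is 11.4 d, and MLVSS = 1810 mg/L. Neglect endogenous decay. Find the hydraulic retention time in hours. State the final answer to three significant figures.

τ ≈ 56.2 h

With k_d = 0 the design equation reduces to V = Y Q (S₀−S) θ_c / X = 0.457 × 314 × (824 − 10.8) × 11.4 / 1810 = 735.0 m³.
HRT = V/Q = 735.0 m³ / 314 m³·d⁻¹ = 2.341 d × 24 = 56.18 h.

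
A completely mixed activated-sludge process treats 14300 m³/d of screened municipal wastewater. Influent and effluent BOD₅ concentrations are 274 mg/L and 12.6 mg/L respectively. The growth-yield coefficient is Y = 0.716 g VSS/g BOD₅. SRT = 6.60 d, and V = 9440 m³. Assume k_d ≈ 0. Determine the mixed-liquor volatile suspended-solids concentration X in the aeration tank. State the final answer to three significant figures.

X ≈ 1870 mg/L

From V·X = Y·Q·(S₀ − S)·θ_c (decay neglected): X = 0.716 × 14300 × (274 − 12.6) × 6.60 / 9440 = 1871 mg/L.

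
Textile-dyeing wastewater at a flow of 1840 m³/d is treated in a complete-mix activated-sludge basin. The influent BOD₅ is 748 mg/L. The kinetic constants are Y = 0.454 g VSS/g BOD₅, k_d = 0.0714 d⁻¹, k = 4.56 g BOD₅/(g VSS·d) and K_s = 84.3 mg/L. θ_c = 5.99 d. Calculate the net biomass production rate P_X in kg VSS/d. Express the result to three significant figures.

P_X ≈ 431 kg VSS/d

For a completely mixed reactor with recycle the Lawrence–McCarty relation gives S = K_s·(1 + k_d·θ_c) / [θ_c·(Y·k − k_d) − 1] = 84.3 × (1 + 0.0714 × 5.99) / [5.99 × (0.454 × 4.56 − 0.0714) − 1] = 120.4 / 10.97 = 10.97 mg/L.
Y_obs = Y / (1 + k_d θ_c) = 0.454 / (1 + 0.0714 × 5.99) = 0.454 / 1.428 = 0.3180.
Mass of BOD₅ removed per day: Q(S₀ − S) = 1840 × 737.0 g/m³ = 1356 kg/d.
So the net sludge growth is P_X = 0.3180 × 1356 = 431.2 kg VSS/d.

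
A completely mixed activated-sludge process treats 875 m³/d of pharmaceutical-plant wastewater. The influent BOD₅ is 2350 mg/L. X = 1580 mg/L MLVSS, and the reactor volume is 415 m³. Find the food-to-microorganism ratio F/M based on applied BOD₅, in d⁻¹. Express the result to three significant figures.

F/M ≈ 3.14 d⁻¹

Food-to-microorganism ratio F/M = Q S₀ / (V X) = 875 × 2350 / (415.0 × 1580) = 3.136 d⁻¹.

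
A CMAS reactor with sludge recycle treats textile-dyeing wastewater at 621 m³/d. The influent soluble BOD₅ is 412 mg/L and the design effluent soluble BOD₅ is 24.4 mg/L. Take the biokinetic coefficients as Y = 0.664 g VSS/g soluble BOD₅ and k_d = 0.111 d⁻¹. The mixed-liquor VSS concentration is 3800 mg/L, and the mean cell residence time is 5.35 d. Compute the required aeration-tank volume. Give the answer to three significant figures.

From the SRT design equation V = Y Q (S₀−S) θ_c / [X (1 + k_d θ_c)] = 0.664 × 621 × (412 − 24.4) × 5.35 / [3800 × (1 + 0.111 × 5.35)] = 8.55×10^5 / 6057 = 141.2 m³.

V ≈ 141 m³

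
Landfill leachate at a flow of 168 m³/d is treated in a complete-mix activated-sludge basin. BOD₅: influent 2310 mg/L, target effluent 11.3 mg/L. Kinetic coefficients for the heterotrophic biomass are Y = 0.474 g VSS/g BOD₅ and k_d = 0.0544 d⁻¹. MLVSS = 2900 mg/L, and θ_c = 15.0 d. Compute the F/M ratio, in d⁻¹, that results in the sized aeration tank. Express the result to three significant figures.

F/M ≈ 0.257 d⁻¹

Rearranging the biomass balance for a CMAS with decay, V = Y·Q·ΔS·θ_c / [X·(1+k_d θ_c)] = 0.474 × 168 × (2310 − 11.3) × 15.0 / [2900 × (1 + 0.0544 × 15.0)] = 2.75×10^6 / 5266 = 521.4 m³.
F/M = Q·S₀ / (V·X) = 168 × 2310 / (521.4 × 2900) = 0.2567 g BOD₅·(g VSS·d)⁻¹.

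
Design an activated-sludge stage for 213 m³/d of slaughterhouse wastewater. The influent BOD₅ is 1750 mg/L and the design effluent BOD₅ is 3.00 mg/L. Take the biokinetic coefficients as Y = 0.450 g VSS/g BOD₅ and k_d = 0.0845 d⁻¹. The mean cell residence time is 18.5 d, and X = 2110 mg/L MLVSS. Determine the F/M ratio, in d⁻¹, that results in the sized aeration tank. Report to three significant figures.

Steady-state biomass mass balance: V·X·(1 + k_d·θ_c) = Y·Q·(S₀ − S)·θ_c, so V = 0.450 × 213 × (1750 − 3.00) × 18.5 / [2110 × (1 + 0.0845 × 18.5)] = 3.1×10^6 / 5408 = 572.8 m³.
F/M = Q·S₀ / (V·X) = 213 × 1750 / (572.8 × 2110) = 0.3084 g BOD₅·(g VSS·d)⁻¹.

F/M ≈ 0.308 d⁻¹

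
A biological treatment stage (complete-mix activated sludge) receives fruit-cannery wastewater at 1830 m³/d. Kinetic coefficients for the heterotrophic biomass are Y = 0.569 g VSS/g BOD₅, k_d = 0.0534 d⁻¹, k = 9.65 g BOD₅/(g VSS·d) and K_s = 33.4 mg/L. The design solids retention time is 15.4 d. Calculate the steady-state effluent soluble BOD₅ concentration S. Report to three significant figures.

S ≈ 0.736 mg/L

For a completely mixed reactor with recycle the Lawrence–McCarty relation gives S = K_s·(1 + k_d·θ_c) / [θ_c·(Y·k − k_d) − 1] = 33.4 × (1 + 0.0534 × 15.4) / [15.4 × (0.569 × 9.65 − 0.0534) − 1] = 60.87 / 82.74 = 0.7357 mg/L.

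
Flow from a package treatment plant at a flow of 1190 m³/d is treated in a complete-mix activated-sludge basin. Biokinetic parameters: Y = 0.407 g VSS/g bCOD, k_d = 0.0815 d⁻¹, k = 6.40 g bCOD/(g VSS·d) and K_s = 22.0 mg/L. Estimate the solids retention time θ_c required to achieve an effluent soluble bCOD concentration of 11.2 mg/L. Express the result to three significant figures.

θ_c ≈ 1.25 d

Specific growth rate at S = 11.2 mg/L: μ = YkS/(K_s+S) = 0.407·6.40·11.2/(22.0+11.2) = 0.8787 d⁻¹.
1/θ_c = 0.8787 − 0.0815 = 0.7972 d⁻¹, so θ_c = 1.254 d.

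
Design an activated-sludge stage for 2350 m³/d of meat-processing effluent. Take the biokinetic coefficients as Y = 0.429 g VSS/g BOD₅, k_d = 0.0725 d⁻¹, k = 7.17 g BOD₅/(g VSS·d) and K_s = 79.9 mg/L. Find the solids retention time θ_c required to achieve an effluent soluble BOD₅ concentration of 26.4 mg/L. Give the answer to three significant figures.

θ_c ≈ 1.45 d

From 1/θ_c = Y·k·S/(K_s + S) − k_d: Y·k·S/(K_s+S) = 0.429 × 7.17 × 26.4 / (79.9 + 26.4) = 0.7639 d⁻¹.
θ_c = 1/(μ − k_d) = 1/(0.7639 − 0.0725) = 1/0.6914 = 1.446 d.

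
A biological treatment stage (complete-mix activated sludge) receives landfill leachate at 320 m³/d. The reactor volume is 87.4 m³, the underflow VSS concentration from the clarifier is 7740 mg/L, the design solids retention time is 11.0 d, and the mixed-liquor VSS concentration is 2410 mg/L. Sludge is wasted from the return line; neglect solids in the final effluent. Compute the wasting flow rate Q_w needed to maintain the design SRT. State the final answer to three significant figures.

Q_w ≈ 2.47 m³/d

Q_w = (V·X)/(θ_c X_r) = 87.40 × 2410 / (11.0 × 7740) = 2.474 m³/d.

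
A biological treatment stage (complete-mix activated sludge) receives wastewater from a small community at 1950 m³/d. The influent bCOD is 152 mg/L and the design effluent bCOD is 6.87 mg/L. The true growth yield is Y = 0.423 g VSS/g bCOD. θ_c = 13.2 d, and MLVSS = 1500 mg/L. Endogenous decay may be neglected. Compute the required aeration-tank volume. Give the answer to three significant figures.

V ≈ 1050 m³

Biomass mass balance (decay neglected): V·X = Y·Q·(S₀ − S)·θ_c, so V = 0.423 × 1950 × (152 − 6.87) × 13.2 / 1500 = 1053 m³.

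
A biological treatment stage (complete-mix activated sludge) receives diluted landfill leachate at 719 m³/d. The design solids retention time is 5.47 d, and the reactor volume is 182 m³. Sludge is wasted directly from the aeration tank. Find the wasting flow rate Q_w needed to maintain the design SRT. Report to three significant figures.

Q_w ≈ 33.3 m³/d

With mixed-liquor wasting, θ_c = V/Q_w, so Q_w = V/θ_c = 182.0/5.47 = 33.27 m³/d.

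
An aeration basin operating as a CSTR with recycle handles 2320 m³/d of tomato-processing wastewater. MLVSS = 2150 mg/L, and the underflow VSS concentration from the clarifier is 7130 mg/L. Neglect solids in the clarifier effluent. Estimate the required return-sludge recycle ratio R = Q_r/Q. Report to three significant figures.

R ≈ 0.432

Mass balance around the secondary clarifier (neglecting effluent solids): R = X / (X_r − X) = 2150 / (7130 − 2150) = 0.4317.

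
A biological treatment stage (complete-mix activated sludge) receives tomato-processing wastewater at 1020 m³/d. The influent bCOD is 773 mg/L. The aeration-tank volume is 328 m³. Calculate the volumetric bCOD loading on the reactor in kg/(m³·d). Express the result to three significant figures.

Volumetric loading L_v = Q·S₀ / V = 1020 × 773 g/m³ / 328.0 m³ = 2404 g/(m³·d) = 2.404 kg bCOD/(m³·d).

L_v ≈ 2.40 kg bCOD/(m³·d)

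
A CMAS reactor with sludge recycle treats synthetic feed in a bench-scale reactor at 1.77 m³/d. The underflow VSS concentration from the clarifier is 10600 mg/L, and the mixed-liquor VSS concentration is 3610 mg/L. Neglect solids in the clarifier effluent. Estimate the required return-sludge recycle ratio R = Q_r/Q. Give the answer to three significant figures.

R = Q_r/Q = X/(X_r − X) = 3610 / (10600 − 3610) = 0.5165.

R ≈ 0.516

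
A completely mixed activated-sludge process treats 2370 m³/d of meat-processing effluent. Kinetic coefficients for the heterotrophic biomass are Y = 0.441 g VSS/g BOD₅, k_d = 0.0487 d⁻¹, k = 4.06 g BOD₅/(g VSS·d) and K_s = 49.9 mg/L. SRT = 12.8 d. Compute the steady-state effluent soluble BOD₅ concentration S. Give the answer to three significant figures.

S ≈ 3.80 mg/L

For a completely mixed reactor with recycle the Lawrence–McCarty relation gives S = K_s·(1 + k_d·θ_c) / [θ_c·(Y·k − k_d) − 1] = 49.9 × (1 + 0.0487 × 12.8) / [12.8 × (0.441 × 4.06 − 0.0487) − 1] = 81.01 / 21.29 = 3.804 mg/L.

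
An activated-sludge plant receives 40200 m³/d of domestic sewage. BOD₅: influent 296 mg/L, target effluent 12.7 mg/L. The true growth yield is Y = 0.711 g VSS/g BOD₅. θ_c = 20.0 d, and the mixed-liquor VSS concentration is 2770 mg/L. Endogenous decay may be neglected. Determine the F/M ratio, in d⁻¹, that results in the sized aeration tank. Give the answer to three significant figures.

F/M ≈ 0.0735 d⁻¹

Biomass mass balance (decay neglected): V·X = Y·Q·(S₀ − S)·θ_c, so V = 0.711 × 40200 × (296 − 12.7) × 20.0 / 2770 = 58465 m³.
F/M = Q·S₀ / (V·X) = 40200 × 296 / (58465 × 2770) = 0.07348 g BOD₅·(g VSS·d)⁻¹.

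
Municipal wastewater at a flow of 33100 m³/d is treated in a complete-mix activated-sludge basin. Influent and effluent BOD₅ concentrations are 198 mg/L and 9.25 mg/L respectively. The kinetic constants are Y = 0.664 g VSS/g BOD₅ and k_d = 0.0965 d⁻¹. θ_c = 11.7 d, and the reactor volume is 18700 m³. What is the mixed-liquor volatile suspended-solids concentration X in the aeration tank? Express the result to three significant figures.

Solving the biomass balance for X: X = Y Q (S₀−S) θ_c / [V (1+k_d θ_c)] = 0.664 × 33100 × (198 − 9.25) × 11.7 / [18700 × (1 + 0.0965 × 11.7)] = 1219 mg/L.

X ≈ 1220 mg/L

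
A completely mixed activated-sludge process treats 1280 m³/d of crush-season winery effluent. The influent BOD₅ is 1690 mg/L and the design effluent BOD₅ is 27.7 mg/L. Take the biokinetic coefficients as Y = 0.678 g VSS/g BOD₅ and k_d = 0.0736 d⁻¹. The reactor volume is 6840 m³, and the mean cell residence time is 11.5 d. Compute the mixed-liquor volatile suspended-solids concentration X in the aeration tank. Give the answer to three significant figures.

X ≈ 1310 mg/L

From V·X·(1 + k_d·θ_c) = Y·Q·(S₀ − S)·θ_c: X = 0.678 × 1280 × (1690 − 27.7) × 11.5 / [6840 × (1 + 0.0736 × 11.5)] = 1314 mg/L.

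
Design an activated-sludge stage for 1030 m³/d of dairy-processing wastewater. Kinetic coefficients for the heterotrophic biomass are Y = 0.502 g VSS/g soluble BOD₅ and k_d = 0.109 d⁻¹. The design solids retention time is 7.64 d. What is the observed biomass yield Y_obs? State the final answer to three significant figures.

Y_obs ≈ 0.274 g VSS/g soluble BOD₅

Observed yield with endogenous decay: Y_obs = Y / (1 + k_d·θ_c) = 0.502 / (1 + 0.109 × 7.64) = 0.502 / 1.833 = 0.2739 g VSS/g soluble BOD₅.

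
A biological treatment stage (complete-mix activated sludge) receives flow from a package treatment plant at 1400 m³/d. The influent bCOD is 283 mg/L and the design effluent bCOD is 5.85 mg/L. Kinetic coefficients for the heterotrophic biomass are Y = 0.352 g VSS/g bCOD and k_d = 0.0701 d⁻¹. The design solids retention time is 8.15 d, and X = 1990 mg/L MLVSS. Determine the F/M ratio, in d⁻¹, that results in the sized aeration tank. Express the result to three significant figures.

F/M ≈ 0.559 d⁻¹

Steady-state biomass mass balance: V·X·(1 + k_d·θ_c) = Y·Q·(S₀ − S)·θ_c, so V = 0.352 × 1400 × (283 − 5.85) × 8.15 / [1990 × (1 + 0.0701 × 8.15)] = 1.11×10^6 / 3127 = 356.0 m³.
F/M = Q·S₀ / (V·X) = 1400 × 283 / (356.0 × 1990) = 0.5593 g bCOD·(g VSS·d)⁻¹.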